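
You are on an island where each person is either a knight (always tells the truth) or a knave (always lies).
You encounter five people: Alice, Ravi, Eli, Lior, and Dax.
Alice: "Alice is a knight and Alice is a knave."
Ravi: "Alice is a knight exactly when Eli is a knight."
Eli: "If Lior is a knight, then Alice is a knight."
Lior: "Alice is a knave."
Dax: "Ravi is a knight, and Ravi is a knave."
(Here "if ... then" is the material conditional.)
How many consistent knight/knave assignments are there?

Consistent assignments:
  Alice=knave, Ravi=knight, Eli=knave, Lior=knight, Dax=knave

1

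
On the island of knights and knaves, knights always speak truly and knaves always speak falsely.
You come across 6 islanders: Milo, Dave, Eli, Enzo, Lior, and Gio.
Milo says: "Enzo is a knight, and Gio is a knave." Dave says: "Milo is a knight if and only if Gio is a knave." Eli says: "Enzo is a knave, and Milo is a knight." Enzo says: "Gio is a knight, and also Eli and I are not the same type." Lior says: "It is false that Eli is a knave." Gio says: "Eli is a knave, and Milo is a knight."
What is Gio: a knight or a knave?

Gio is a knave.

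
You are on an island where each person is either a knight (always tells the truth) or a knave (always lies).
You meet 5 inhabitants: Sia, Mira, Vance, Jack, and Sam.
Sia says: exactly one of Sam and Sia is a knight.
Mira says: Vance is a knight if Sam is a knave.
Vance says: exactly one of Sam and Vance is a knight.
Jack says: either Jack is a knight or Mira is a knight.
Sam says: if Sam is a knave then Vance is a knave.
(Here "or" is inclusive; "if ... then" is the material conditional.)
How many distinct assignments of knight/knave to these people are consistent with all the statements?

Consistent assignments:
  Sia=knight, Mira=knight, Vance=knight, Jack=knight, Sam=knave
  Sia=knave, Mira=knight, Vance=knight, Jack=knight, Sam=knave

2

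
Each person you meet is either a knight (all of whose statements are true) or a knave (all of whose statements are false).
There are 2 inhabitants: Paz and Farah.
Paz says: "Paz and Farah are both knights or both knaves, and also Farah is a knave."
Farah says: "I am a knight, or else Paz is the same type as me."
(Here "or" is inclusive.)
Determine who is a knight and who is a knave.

Paz is a knave and Farah is a knight.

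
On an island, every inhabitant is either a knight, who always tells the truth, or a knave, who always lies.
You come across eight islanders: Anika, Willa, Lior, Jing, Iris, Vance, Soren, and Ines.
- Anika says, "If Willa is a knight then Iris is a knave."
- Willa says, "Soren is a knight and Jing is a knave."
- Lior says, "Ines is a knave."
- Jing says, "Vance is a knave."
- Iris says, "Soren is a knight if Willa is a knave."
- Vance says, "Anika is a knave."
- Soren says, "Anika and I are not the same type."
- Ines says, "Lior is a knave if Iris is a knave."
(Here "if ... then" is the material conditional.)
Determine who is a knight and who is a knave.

Anika is a knave; "if Willa is a knight then Iris is a knave" is false, as required.
As a knight, Willa's statement "Soren is a knight and Jing is a knave" should be true; it is.
Lior (knave): "Ines is a knave" — false. ✓
As a knave, Jing's statement "Vance is a knave" should be false; it is.
As a knight, Iris's statement "Soren is a knight if Willa is a knave" should be true; it is.
Vance is a knight; "Anika is a knave" is true, as required.
Soren is a knight, and the claim "Anika and I are not the same type" is indeed true.
Ines is a knight; "Lior is a knave if Iris is a knave" is true, as required.

Anika is a knave, Willa is a knight, Lior is a knave, Jing is a knave, Iris is a knight, Vance is a knight, Soren is a knight, and Ines is a knight.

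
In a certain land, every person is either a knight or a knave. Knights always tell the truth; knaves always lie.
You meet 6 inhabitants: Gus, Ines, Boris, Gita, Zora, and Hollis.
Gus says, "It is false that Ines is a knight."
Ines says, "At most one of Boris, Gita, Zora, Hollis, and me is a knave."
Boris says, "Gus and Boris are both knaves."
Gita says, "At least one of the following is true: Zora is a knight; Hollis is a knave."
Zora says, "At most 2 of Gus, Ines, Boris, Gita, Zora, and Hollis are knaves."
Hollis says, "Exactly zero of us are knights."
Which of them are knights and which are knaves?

Knights: Gus and Gita. Knaves: Ines, Boris, Zora, and Hollis.

Gus is a knight, so "it is false that Ines is a knight" must be true — and it is.
Ines (knave): "at most one of Boris, Gita, Zora, Hollis, and me is a knave" — false. ✓
Since Boris is a knave, "Gus and Boris are both knaves" needs to be false, which holds.
As a knight, Gita's statement "at least one of the following is true: Zora is a knight; Hollis is a knave" should be true; it is.
Zora is a knave; "at most 2 of Gus, Ines, Boris, Gita, Zora, and Hollis are knaves" is false, as required.
As a knave, Hollis's statement "exactly zero of us are knights" should be false; it is.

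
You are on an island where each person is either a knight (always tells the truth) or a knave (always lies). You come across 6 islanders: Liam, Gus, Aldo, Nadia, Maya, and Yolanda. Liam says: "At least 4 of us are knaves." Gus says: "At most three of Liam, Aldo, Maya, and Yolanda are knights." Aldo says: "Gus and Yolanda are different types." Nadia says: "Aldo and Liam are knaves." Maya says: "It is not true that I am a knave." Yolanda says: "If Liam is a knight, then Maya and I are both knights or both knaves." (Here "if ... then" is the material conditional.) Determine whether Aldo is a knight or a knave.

Consistent assignments: {Liam=knave, Gus=knight, Aldo=knave, Nadia=knight, Maya=knight, Yolanda=knight}; {Liam=knave, Gus=knight, Aldo=knave, Nadia=knight, Maya=knave, Yolanda=knight}
In every consistent assignment, Aldo is a knave.

Aldo is a knave.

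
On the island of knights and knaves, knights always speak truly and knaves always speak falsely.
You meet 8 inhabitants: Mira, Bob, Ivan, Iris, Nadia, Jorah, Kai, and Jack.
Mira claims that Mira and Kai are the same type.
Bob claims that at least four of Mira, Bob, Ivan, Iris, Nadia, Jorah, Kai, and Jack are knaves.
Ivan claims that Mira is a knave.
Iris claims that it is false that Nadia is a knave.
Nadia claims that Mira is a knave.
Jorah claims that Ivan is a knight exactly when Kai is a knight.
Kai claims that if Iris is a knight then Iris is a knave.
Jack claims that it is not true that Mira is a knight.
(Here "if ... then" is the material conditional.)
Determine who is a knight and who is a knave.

Mira is a knight, Bob is a knight, Ivan is a knave, Iris is a knave, Nadia is a knave, Jorah is a knave, Kai is a knight, and Jack is a knave.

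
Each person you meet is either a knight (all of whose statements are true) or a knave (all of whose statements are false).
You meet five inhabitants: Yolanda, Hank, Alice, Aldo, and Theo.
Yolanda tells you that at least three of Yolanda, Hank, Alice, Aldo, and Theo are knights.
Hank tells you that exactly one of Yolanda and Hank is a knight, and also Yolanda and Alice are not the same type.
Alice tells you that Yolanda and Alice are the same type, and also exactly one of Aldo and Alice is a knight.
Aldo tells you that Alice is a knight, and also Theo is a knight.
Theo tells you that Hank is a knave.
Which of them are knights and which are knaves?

Yolanda (knave): "at least three of Yolanda, Hank, Alice, Aldo, and Theo are knights" — false. ✓
As a knave, Hank's statement "exactly one of Yolanda and Hank is a knight, and also Yolanda and Alice are not the same type" should be false; it is.
Alice (knave): "Yolanda and Alice are the same type, and also exactly one of Aldo and Alice is a knight" — false. ✓
Aldo is a knave; "Alice is a knight, and also Theo is a knight" is false, as required.
Theo is a knight, so "Hank is a knave" must be true — and it is.

Yolanda is a knave, Hank is a knave, Alice is a knave, Aldo is a knave, and Theo is a knight.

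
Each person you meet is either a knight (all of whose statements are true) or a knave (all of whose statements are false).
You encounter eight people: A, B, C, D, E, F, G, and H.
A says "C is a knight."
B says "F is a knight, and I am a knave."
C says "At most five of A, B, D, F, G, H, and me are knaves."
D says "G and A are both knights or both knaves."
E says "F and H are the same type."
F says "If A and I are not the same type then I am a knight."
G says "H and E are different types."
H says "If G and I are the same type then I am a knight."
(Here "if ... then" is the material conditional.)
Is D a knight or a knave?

D is a knight.

Consistent assignments: {A=knight, B=knave, C=knight, D=knight, E=knave, F=knave, G=knight, H=knight}
In every consistent assignment, D is a knight.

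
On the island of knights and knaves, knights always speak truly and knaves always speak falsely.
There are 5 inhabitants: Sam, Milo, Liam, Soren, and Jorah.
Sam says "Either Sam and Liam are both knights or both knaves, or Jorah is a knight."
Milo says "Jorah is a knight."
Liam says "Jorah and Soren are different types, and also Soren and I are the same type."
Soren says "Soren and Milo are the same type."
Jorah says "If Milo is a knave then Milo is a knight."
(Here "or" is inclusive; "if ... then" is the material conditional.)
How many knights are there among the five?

4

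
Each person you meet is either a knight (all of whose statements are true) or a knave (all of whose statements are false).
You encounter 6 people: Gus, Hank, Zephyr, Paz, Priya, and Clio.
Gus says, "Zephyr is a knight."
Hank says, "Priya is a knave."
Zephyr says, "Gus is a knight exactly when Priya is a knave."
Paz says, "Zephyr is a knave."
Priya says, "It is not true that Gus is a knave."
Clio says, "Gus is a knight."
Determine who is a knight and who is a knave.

Gus is a knave, Hank is a knight, Zephyr is a knave, Paz is a knight, Priya is a knave, and Clio is a knave.

Gus is a knave, so "Zephyr is a knight" must be False — and it is.
Hank (knight): "Priya is a knave" — True. ✓
Zephyr is a knave, so "Gus is a knight exactly when Priya is a knave" must be False — and it is.
Since Paz is a knight, "Zephyr is a knave" needs to be True, which holds.
Priya is a knave; "it is not true that Gus is a knave" is False, as required.
As a knave, Clio's statement "Gus is a knight" should be False; it is.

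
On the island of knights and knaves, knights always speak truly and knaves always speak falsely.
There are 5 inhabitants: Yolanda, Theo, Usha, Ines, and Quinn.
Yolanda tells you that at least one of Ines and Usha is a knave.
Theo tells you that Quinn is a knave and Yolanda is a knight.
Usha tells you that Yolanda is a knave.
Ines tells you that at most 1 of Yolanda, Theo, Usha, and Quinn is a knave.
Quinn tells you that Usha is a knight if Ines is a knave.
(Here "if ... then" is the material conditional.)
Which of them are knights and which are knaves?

Yolanda is a knight, and the claim "at least one of Ines and Usha is a knave" is indeed true.
As a knight, Theo's statement "Quinn is a knave and Yolanda is a knight" should be true; it is.
Usha (knave): "Yolanda is a knave" — false. ✓
Ines (knave): "at most 1 of Yolanda, Theo, Usha, and Quinn is a knave" — false. ✓
Quinn is a knave, so "Usha is a knight if Ines is a knave" must be false — and it is.

Knights: Yolanda and Theo. Knaves: Usha, Ines, and Quinn.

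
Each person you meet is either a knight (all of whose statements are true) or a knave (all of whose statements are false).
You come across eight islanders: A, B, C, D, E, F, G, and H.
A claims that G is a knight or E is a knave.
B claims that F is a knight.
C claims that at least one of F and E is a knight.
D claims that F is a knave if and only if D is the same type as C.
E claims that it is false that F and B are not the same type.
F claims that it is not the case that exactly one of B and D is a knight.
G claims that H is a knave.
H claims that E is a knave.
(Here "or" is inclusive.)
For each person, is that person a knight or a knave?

A is a knight, and the claim "G is a knight or E is a knave" is indeed True.
B is a knave; "F is a knight" is false, as required.
As a knight, C's statement "at least one of F and E is a knight" should be True; it is.
D (knight): "F is a knave if and only if D is the same type as C" — True. ✓
Since E is a knight, "it is false that F and B are not the same type" needs to be True, which holds.
F is a knave, and the claim "it is not the case that exactly one of B and D is a knight" is indeed false.
G (knight): "H is a knave" — True. ✓
Since H is a knave, "E is a knave" needs to be false, which holds.

A is a knight, B is a knave, C is a knight, D is a knight, E is a knight, F is a knave, G is a knight, and H is a knave.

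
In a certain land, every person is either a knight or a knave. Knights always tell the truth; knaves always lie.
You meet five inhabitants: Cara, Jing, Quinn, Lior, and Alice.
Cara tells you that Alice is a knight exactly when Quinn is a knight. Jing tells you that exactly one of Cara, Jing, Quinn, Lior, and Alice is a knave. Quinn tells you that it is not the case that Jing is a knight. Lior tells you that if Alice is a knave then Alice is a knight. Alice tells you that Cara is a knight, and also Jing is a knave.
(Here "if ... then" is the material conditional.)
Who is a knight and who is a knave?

Cara is a knave, so "Alice is a knight exactly when Quinn is a knight" must be false — and it is.
Jing is a knave, so "exactly one of Cara, Jing, Quinn, Lior, and Alice is a knave" must be false — and it is.
Since Quinn is a knight, "it is not the case that Jing is a knight" needs to be True, which holds.
Lior is a knave, so "if Alice is a knave then Alice is a knight" must be false — and it is.
As a knave, Alice's statement "Cara is a knight, and also Jing is a knave" should be false; it is.

Cara is a knave, Jing is a knave, Quinn is a knight, Lior is a knave, and Alice is a knave.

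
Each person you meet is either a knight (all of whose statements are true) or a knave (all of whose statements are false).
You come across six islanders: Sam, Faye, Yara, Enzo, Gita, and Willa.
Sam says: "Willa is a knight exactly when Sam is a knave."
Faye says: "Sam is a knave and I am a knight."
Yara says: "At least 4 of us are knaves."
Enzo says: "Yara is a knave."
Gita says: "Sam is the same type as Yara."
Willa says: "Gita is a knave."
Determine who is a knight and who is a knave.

Since Sam is a knave, "Willa is a knight exactly when Sam is a knave" needs to be false, which holds.
Faye (knight): "Sam is a knave and I am a knight" — true. ✓
Yara (knave): "at least 4 of us are knaves" — false. ✓
Since Enzo is a knight, "Yara is a knave" needs to be true, which holds.
Gita is a knight, so "Sam is the same type as Yara" must be true — and it is.
Willa is a knave; "Gita is a knave" is false, as required.

Sam is a knave, Faye is a knight, Yara is a knave, Enzo is a knight, Gita is a knight, and Willa is a knave.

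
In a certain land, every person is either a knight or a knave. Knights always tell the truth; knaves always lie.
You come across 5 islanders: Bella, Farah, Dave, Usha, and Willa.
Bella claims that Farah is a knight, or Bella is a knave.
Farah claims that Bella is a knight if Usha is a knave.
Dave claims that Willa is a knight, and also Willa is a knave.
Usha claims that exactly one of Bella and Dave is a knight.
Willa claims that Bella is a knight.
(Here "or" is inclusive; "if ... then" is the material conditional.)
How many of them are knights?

4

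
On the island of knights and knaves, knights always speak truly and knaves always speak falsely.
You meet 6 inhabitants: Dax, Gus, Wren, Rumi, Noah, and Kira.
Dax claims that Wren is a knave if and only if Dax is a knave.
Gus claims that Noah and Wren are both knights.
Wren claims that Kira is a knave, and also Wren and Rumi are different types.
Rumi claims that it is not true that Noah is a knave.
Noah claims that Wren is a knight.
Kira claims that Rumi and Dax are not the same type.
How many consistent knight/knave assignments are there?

0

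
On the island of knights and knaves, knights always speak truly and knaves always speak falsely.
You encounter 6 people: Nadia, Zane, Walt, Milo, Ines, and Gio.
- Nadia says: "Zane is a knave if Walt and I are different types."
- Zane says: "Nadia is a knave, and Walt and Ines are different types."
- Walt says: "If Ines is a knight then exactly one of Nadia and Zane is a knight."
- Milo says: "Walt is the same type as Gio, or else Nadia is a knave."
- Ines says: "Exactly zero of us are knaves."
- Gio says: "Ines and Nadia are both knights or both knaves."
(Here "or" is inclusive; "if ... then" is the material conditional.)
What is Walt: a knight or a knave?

Consistent assignments: {Nadia=knight, Zane=knave, Walt=knight, Milo=knave, Ines=knave, Gio=knave}; {Nadia=knave, Zane=knight, Walt=knight, Milo=knight, Ines=knave, Gio=knight}
In every consistent assignment, Walt is a knight.

Walt is a knight.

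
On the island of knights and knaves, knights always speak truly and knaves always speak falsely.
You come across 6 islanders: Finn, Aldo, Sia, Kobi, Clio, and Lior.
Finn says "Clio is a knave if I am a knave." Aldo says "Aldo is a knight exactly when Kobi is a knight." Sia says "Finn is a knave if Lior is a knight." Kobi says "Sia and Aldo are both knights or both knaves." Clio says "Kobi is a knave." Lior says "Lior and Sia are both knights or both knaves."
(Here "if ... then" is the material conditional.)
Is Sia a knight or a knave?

Sia is a knight.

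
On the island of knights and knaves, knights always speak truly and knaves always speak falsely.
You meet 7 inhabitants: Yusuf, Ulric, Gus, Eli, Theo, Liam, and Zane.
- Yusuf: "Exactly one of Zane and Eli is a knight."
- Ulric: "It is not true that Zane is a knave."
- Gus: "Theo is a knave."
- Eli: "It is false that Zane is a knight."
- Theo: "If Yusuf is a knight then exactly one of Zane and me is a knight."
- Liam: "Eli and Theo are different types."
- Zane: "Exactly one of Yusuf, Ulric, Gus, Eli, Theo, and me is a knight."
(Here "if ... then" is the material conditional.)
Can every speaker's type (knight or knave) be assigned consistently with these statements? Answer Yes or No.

Yes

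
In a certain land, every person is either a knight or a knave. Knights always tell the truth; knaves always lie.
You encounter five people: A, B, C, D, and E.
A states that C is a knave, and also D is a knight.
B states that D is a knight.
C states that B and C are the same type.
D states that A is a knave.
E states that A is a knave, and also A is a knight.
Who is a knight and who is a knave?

A is a knave, B is a knight, C is a knight, D is a knight, and E is a knave.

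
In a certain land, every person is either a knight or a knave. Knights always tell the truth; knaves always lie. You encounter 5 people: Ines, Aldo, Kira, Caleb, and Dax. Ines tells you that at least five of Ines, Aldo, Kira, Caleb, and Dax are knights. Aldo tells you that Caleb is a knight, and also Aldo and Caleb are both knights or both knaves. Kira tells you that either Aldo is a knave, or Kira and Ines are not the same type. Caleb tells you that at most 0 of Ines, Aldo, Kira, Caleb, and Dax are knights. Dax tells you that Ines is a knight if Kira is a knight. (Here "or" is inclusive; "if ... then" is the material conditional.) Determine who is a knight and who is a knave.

Ines is a knave, Aldo is a knave, Kira is a knight, Caleb is a knave, and Dax is a knave.

Since Ines is a knave, "at least five of Ines, Aldo, Kira, Caleb, and Dax are knights" needs to be False, which holds.
Since Aldo is a knave, "Caleb is a knight, and also Aldo and Caleb are both knights or both knaves" needs to be False, which holds.
Kira is a knight, so "either Aldo is a knave, or Kira and Ines are not the same type" must be true — and it is.
Caleb is a knave, and the claim "at most 0 of Ines, Aldo, Kira, Caleb, and Dax are knights" is indeed False.
Since Dax is a knave, "Ines is a knight if Kira is a knight" needs to be False, which holds.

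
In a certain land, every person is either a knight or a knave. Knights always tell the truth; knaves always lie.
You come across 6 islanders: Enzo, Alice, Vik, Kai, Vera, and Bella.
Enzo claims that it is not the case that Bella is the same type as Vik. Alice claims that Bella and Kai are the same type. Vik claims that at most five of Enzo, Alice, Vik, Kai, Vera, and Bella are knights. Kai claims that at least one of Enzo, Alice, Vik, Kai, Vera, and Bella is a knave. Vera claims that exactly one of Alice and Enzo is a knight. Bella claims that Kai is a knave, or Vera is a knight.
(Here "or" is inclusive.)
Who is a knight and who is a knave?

Enzo is a knave, Alice is a knight, Vik is a knight, Kai is a knight, Vera is a knight, and Bella is a knight.

Enzo (knave): "it is not the case that Bella is the same type as Vik" — false. ✓
Since Alice is a knight, "Bella and Kai are the same type" needs to be true, which holds.
As a knight, Vik's statement "at most five of Enzo, Alice, Vik, Kai, Vera, and Bella are knights" should be true; it is.
Since Kai is a knight, "at least one of Enzo, Alice, Vik, Kai, Vera, and Bella is a knave" needs to be true, which holds.
Vera (knight): "exactly one of Alice and Enzo is a knight" — true. ✓
Bella is a knight; "Kai is a knave, or Vera is a knight" is true, as required.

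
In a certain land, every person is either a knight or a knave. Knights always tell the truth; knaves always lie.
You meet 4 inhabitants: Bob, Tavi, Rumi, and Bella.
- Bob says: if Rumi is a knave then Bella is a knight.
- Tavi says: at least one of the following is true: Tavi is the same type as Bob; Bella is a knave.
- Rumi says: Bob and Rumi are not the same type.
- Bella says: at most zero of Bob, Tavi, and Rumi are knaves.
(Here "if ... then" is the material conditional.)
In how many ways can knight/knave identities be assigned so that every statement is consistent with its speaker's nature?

Consistent assignments:
  Bob=knave, Tavi=knight, Rumi=knave, Bella=knave

1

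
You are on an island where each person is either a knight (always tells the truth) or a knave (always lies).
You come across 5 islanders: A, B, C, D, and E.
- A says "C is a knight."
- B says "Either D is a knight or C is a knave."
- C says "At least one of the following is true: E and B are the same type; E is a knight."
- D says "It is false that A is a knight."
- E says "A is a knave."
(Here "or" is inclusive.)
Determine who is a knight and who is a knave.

Since A is a knight, "C is a knight" needs to be True, which holds.
B is a knave, so "either D is a knight or C is a knave" must be False — and it is.
Since C is a knight, "at least one of the following is true: E and B are the same type; E is a knight" needs to be True, which holds.
D is a knave, and the claim "it is false that A is a knight" is indeed False.
E is a knave, and the claim "A is a knave" is indeed False.

A is a knight, B is a knave, C is a knight, D is a knave, and E is a knave.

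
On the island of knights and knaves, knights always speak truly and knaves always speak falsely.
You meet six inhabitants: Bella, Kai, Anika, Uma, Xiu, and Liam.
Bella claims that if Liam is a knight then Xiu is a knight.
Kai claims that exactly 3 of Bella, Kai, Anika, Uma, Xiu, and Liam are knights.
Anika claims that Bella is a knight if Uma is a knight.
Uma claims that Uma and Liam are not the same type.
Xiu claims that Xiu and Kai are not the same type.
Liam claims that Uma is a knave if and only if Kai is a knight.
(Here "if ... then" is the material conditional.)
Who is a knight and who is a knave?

Bella is a knight, Kai is a knave, Anika is a knight, Uma is a knave, Xiu is a knave, and Liam is a knave.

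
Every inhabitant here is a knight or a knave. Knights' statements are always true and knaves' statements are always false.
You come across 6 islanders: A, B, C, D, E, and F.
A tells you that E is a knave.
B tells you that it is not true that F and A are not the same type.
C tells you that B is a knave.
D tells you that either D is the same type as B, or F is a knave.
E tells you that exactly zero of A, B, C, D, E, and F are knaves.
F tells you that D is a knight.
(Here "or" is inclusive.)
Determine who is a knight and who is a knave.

A is a knight; "E is a knave" is true, as required.
As a knight, B's statement "it is not true that F and A are not the same type" should be true; it is.
Since C is a knave, "B is a knave" needs to be false, which holds.
D is a knight, and the claim "either D is the same type as B, or F is a knave" is indeed true.
E is a knave, so "exactly zero of A, B, C, D, E, and F are knaves" must be false — and it is.
F (knight): "D is a knight" — true. ✓

A is a knight, B is a knight, C is a knave, D is a knight, E is a knave, and F is a knight.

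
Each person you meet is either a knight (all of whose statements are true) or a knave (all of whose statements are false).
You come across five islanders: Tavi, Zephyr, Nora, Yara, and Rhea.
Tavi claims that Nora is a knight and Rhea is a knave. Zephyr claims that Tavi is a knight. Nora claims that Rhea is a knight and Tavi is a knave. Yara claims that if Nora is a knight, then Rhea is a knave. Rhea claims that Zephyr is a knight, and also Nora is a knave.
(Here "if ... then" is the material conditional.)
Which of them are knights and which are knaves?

Tavi is a knave, Zephyr is a knave, Nora is a knave, Yara is a knight, and Rhea is a knave.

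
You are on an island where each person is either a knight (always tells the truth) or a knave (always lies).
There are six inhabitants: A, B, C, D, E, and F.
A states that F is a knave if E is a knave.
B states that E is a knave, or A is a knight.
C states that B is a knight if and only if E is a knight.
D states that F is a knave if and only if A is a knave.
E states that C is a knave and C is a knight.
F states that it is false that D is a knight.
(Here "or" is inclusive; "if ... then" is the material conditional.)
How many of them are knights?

2

The unique consistent assignment is A=knave, B=knight, C=knave, D=knave, E=knave, F=knight.
That has 2 knights.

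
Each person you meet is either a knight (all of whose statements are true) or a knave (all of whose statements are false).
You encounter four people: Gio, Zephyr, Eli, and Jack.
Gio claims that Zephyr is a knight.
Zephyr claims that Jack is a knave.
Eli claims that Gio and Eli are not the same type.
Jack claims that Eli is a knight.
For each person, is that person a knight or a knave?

Gio is a knave, Zephyr is a knave, Eli is a knight, and Jack is a knight.

As a knave, Gio's statement "Zephyr is a knight" should be false; it is.
As a knave, Zephyr's statement "Jack is a knave" should be false; it is.
Eli is a knight; "Gio and Eli are not the same type" is true, as required.
Since Jack is a knight, "Eli is a knight" needs to be true, which holds.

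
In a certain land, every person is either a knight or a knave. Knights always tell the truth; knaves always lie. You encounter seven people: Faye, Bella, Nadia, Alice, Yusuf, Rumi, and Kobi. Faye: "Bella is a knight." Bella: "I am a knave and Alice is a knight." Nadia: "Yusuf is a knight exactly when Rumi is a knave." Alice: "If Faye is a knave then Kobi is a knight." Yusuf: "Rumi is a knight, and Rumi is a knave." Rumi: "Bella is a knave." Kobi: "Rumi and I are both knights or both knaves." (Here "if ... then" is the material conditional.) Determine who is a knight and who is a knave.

Faye is a knave, Bella is a knave, Nadia is a knight, Alice is a knave, Yusuf is a knave, Rumi is a knight, and Kobi is a knave.

Faye is a knave, so "Bella is a knight" must be False — and it is.
Bella is a knave, so "I am a knave and Alice is a knight" must be False — and it is.
Nadia is a knight; "Yusuf is a knight exactly when Rumi is a knave" is True, as required.
Alice is a knave; "if Faye is a knave then Kobi is a knight" is False, as required.
Yusuf is a knave, so "Rumi is a knight, and Rumi is a knave" must be False — and it is.
Rumi is a knight, so "Bella is a knave" must be True — and it is.
Since Kobi is a knave, "Rumi and I are both knights or both knaves" needs to be False, which holds.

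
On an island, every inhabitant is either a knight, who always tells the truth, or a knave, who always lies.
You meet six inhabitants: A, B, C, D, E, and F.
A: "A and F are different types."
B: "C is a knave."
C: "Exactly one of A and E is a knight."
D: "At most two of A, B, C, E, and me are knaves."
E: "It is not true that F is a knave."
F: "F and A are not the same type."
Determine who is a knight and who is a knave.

A is a knave, B is a knight, C is a knave, D is a knave, E is a knave, and F is a knave.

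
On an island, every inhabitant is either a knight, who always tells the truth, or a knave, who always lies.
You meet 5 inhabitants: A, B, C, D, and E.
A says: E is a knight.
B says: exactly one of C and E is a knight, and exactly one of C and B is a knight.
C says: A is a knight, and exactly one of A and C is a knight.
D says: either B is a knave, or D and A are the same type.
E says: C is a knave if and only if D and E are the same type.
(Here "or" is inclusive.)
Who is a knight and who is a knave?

A is a knave, B is a knave, C is a knave, D is a knight, and E is a knave.

A is a knave, and the claim "E is a knight" is indeed False.
Since B is a knave, "exactly one of C and E is a knight, and exactly one of C and B is a knight" needs to be False, which holds.
C is a knave, and the claim "A is a knight, and exactly one of A and C is a knight" is indeed False.
D is a knight; "either B is a knave, or D and A are the same type" is True, as required.
E is a knave, and the claim "C is a knave if and only if D and E are the same type" is indeed False.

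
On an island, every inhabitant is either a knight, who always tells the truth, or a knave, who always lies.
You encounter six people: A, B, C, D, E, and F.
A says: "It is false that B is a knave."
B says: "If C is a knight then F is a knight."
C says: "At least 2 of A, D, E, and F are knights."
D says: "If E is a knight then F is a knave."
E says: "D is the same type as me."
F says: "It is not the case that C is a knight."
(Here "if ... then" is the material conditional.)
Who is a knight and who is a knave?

A is a knave, and the claim "it is false that B is a knave" is indeed False.
B is a knave, so "if C is a knight then F is a knight" must be False — and it is.
Since C is a knight, "at least 2 of A, D, E, and F are knights" needs to be True, which holds.
D is a knight; "if E is a knight then F is a knave" is True, as required.
As a knight, E's statement "D is the same type as me" should be True; it is.
F is a knave, so "it is not the case that C is a knight" must be False — and it is.

A is a knave, B is a knave, C is a knight, D is a knight, E is a knight, and F is a knave.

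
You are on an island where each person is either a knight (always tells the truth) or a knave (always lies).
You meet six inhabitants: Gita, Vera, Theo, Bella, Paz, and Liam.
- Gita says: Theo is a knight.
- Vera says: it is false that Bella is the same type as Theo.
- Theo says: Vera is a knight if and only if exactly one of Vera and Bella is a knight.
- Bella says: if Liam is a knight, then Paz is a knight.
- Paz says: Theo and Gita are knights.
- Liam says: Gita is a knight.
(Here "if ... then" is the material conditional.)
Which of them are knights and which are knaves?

Gita is a knave, Vera is a knight, Theo is a knave, Bella is a knight, Paz is a knave, and Liam is a knave.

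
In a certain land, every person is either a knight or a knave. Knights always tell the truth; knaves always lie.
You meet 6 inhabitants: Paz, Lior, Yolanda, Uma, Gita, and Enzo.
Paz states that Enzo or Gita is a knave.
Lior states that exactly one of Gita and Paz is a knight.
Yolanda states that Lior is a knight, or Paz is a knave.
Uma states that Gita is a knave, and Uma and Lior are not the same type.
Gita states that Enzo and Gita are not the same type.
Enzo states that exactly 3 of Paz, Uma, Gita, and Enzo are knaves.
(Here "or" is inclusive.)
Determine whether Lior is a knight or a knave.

Lior is a knave.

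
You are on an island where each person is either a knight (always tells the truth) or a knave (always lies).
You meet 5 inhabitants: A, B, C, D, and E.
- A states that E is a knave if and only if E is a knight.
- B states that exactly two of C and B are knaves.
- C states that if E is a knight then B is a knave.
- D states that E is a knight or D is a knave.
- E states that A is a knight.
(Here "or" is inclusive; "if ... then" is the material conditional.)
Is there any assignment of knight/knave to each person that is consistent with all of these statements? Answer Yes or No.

Checking all 32 assignments, each has at least one speaker whose statement's truth value contradicts their type.

No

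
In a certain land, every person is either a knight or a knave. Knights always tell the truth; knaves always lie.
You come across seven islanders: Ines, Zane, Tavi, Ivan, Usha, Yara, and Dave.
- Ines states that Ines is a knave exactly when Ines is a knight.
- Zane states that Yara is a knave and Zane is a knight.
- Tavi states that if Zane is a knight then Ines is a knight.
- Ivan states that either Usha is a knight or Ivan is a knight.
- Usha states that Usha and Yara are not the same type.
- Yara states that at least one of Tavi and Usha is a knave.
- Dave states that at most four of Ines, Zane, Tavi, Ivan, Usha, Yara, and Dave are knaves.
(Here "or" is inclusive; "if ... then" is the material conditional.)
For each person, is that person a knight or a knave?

Ines is a knave, Zane is a knave, Tavi is a knight, Ivan is a knight, Usha is a knight, Yara is a knave, and Dave is a knight.

Ines is a knave, and the claim "Ines is a knave exactly when Ines is a knight" is indeed false.
Zane is a knave, and the claim "Yara is a knave and Zane is a knight" is indeed false.
Tavi is a knight, so "if Zane is a knight then Ines is a knight" must be True — and it is.
Ivan is a knight, and the claim "either Usha is a knight or Ivan is a knight" is indeed True.
Since Usha is a knight, "Usha and Yara are not the same type" needs to be True, which holds.
Since Yara is a knave, "at least one of Tavi and Usha is a knave" needs to be false, which holds.
As a knight, Dave's statement "at most four of Ines, Zane, Tavi, Ivan, Usha, Yara, and Dave are knaves" should be True; it is.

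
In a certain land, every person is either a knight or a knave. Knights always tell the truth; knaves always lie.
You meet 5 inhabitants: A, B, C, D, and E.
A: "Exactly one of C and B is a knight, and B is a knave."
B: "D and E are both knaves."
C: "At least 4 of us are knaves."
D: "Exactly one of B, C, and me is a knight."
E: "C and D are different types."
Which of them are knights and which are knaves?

Knights: D and E. Knaves: A, B, and C.

A is a knave, and the claim "exactly one of C and B is a knight, and B is a knave" is indeed False.
B is a knave, and the claim "D and E are both knaves" is indeed False.
C is a knave, and the claim "at least 4 of us are knaves" is indeed False.
Since D is a knight, "exactly one of B, C, and me is a knight" needs to be True, which holds.
E is a knight, and the claim "C and D are different types" is indeed True.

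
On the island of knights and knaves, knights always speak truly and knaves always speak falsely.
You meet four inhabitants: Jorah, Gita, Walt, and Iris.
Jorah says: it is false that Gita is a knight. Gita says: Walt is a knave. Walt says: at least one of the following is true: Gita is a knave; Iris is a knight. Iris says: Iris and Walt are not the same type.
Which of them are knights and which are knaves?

Jorah is a knave, so "it is false that Gita is a knight" must be false — and it is.
Gita is a knight; "Walt is a knave" is True, as required.
Since Walt is a knave, "at least one of the following is true: Gita is a knave; Iris is a knight" needs to be false, which holds.
Iris (knave): "Iris and Walt are not the same type" — false. ✓

Jorah is a knave, Gita is a knight, Walt is a knave, and Iris is a knave.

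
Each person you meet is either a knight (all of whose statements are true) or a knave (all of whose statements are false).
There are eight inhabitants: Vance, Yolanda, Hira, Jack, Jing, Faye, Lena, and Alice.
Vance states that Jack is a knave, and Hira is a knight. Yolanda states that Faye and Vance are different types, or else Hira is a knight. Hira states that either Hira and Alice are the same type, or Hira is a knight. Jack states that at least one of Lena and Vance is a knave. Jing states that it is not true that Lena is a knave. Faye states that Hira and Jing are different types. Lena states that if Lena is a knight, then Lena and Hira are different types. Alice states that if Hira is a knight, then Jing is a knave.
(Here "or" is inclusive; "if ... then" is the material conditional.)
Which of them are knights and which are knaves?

Vance is a knave; "Jack is a knave, and Hira is a knight" is false, as required.
Since Yolanda is a knight, "Faye and Vance are different types, or else Hira is a knight" needs to be true, which holds.
Since Hira is a knave, "either Hira and Alice are the same type, or Hira is a knight" needs to be false, which holds.
As a knight, Jack's statement "at least one of Lena and Vance is a knave" should be true; it is.
As a knight, Jing's statement "it is not true that Lena is a knave" should be true; it is.
As a knight, Faye's statement "Hira and Jing are different types" should be true; it is.
As a knight, Lena's statement "if Lena is a knight, then Lena and Hira are different types" should be true; it is.
Alice is a knight; "if Hira is a knight, then Jing is a knave" is true, as required.

Vance is a knave, Yolanda is a knight, Hira is a knave, Jack is a knight, Jing is a knight, Faye is a knight, Lena is a knight, and Alice is a knight.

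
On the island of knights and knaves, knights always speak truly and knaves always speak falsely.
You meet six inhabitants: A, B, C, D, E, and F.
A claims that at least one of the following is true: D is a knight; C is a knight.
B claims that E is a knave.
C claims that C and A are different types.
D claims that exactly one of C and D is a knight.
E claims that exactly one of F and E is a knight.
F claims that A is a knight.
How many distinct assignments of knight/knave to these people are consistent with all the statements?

Consistent assignments:
  A=knave, B=knight, C=knave, D=knave, E=knave, F=knave
  A=knave, B=knave, C=knave, D=knave, E=knight, F=knave

2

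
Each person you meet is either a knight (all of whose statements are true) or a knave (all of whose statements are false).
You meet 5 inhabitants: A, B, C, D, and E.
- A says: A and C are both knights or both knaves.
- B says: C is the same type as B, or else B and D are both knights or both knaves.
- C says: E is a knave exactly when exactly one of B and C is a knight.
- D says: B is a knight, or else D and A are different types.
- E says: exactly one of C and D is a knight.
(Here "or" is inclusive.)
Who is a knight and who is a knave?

A is a knave, B is a knave, C is a knight, D is a knight, and E is a knave.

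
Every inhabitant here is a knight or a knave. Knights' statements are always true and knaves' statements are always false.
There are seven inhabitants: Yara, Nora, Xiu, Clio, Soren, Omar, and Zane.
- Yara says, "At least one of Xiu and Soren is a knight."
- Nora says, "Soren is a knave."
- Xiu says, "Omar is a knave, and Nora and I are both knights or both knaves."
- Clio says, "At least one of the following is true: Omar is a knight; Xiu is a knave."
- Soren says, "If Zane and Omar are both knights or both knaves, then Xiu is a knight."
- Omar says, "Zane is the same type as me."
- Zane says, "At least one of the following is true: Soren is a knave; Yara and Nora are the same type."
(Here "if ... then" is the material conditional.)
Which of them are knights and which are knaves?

Yara is a knave; "at least one of Xiu and Soren is a knight" is false, as required.
Nora is a knight, and the claim "Soren is a knave" is indeed True.
As a knave, Xiu's statement "Omar is a knave, and Nora and I are both knights or both knaves" should be false; it is.
As a knight, Clio's statement "at least one of the following is true: Omar is a knight; Xiu is a knave" should be True; it is.
Soren is a knave, and the claim "if Zane and Omar are both knights or both knaves, then Xiu is a knight" is indeed false.
Omar is a knight; "Zane is the same type as me" is True, as required.
As a knight, Zane's statement "at least one of the following is true: Soren is a knave; Yara and Nora are the same type" should be True; it is.

Knights: Nora, Clio, Omar, and Zane. Knaves: Yara, Xiu, and Soren.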